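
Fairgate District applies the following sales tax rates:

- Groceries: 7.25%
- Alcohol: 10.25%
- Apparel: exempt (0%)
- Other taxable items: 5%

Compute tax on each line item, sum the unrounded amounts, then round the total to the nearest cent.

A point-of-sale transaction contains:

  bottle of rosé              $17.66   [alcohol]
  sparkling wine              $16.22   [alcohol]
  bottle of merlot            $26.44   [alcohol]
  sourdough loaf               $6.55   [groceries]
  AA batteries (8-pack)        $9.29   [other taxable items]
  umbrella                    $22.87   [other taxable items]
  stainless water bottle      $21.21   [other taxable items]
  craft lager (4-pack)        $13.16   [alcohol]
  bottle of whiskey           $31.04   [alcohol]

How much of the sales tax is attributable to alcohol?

$10.71

Bottle of rosé $17.66: alcohol → 10.25% → $1.81015
Sparkling wine $16.22: alcohol → 10.25% → $1.66255
Bottle of merlot $26.44: alcohol → 10.25% → $2.7101
Craft lager (4-pack) $13.16: alcohol → 10.25% → $1.3489
Bottle of whiskey $31.04: alcohol → 10.25% → $3.1816
Tax on alcohol: unrounded sum = $10.7133 → $10.71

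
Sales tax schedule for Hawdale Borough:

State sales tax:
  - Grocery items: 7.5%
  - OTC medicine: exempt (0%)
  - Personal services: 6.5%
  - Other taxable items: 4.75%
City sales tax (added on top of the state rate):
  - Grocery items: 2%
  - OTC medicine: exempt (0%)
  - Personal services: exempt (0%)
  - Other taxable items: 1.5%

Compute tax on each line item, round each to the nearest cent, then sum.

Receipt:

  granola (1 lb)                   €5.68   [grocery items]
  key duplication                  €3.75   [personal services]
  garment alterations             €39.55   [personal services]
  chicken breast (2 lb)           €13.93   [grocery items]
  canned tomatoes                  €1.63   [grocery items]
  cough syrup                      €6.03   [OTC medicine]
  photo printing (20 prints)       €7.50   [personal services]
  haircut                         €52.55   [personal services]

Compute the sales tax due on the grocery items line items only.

€2.01

Granola (1 lb) €5.68: grocery items → 7.5% + 2% city = 9.5% → €0.54
Chicken breast (2 lb) €13.93: grocery items → 7.5% + 2% city = 9.5% → €1.32
Canned tomatoes €1.63: grocery items → 7.5% + 2% city = 9.5% → €0.15
Tax on grocery items = €0.54 + €1.32 + €0.15 = €2.01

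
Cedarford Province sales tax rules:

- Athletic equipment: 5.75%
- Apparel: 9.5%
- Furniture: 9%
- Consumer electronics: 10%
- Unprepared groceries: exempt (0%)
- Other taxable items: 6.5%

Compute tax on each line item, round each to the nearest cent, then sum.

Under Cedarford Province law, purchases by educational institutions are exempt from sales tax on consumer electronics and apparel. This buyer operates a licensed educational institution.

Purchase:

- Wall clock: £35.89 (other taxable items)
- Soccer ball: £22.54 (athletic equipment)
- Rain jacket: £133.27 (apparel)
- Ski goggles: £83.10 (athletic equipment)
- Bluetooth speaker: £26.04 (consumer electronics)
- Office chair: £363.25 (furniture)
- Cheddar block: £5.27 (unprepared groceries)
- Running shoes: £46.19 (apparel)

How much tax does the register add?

£41.10

Wall clock £35.89: other taxable items → 6.5% → £2.33
Soccer ball £22.54: athletic equipment → 5.75% → £1.30
Rain jacket £133.27: apparel, buyer-exempt → 0% → £0.00
Ski goggles £83.10: athletic equipment → 5.75% → £4.78
Bluetooth speaker £26.04: consumer electronics, buyer-exempt → 0% → £0.00
Office chair £363.25: furniture → 9% → £32.69
Cheddar block £5.27: unprepared groceries → 0% → £0.00
Running shoes £46.19: apparel, buyer-exempt → 0% → £0.00
Total tax = £2.33 + £1.30 + £4.78 + £32.69 = £41.10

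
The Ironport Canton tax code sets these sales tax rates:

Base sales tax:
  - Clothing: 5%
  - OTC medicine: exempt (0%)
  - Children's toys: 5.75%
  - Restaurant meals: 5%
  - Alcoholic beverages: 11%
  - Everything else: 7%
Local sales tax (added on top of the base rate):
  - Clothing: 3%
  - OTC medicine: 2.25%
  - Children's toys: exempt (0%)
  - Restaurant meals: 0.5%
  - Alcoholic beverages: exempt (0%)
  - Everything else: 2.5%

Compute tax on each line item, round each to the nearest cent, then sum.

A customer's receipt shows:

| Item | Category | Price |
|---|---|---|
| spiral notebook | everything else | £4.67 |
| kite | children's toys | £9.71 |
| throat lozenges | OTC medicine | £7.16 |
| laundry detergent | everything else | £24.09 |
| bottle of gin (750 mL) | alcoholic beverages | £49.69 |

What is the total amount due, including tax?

£104.24

Spiral notebook £4.67: everything else → 7% + 2.5% local = 9.5% → £0.44
Kite £9.71: children's toys → 5.75% + 0% local = 5.75% → £0.56
Throat lozenges £7.16: OTC medicine → 0% + 2.25% local = 2.25% → £0.16
Laundry detergent £24.09: everything else → 7% + 2.5% local = 9.5% → £2.29
Bottle of gin (750 mL) £49.69: alcoholic beverages → 11% + 0% local = 11% → £5.47
Subtotal = £95.32; tax = £8.92; total due = £104.24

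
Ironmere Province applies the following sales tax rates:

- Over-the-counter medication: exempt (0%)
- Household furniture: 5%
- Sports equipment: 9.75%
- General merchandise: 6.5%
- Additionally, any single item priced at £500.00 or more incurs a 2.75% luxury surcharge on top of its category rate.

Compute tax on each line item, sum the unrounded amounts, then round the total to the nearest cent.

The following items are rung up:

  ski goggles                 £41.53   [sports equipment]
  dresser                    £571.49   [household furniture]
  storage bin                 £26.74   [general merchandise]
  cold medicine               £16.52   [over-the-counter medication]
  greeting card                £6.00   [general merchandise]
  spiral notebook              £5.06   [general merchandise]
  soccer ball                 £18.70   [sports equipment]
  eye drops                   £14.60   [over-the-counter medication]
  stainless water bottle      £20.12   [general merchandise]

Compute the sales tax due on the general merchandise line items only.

£3.76

Storage bin £26.74: general merchandise → 6.5% → £1.7381
Greeting card £6.00: general merchandise → 6.5% → £0.39
Spiral notebook £5.06: general merchandise → 6.5% → £0.3289
Stainless water bottle £20.12: general merchandise → 6.5% → £1.3078
Tax on general merchandise: unrounded sum = £3.7648 → £3.76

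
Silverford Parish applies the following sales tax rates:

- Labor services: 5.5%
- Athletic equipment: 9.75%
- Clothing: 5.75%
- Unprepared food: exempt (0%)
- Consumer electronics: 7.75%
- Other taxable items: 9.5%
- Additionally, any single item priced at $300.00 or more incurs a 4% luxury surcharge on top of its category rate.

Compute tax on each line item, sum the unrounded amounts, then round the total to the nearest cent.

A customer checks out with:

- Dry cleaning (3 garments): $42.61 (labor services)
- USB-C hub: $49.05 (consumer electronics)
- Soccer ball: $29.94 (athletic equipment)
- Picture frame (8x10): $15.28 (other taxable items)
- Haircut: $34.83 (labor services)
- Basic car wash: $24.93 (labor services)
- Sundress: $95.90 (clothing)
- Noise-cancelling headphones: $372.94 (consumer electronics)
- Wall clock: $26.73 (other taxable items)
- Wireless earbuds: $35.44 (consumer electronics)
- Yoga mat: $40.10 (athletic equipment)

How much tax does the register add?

Dry cleaning (3 garments) $42.61: labor services → 5.5% → $2.34355
USB-C hub $49.05: consumer electronics → 7.75% → $3.801375
Soccer ball $29.94: athletic equipment → 9.75% → $2.91915
Picture frame (8x10) $15.28: other taxable items → 9.5% → $1.4516
Haircut $34.83: labor services → 5.5% → $1.91565
Basic car wash $24.93: labor services → 5.5% → $1.37115
Sundress $95.90: clothing → 5.75% → $5.51425
Noise-cancelling headphones $372.94: consumer electronics → 7.75% + 4% surcharge = 11.75% → $43.82045
Wall clock $26.73: other taxable items → 9.5% → $2.53935
Wireless earbuds $35.44: consumer electronics → 7.75% → $2.7466
Yoga mat $40.10: athletic equipment → 9.75% → $3.90975
Unrounded tax sum = $72.332875 → $72.33

$72.33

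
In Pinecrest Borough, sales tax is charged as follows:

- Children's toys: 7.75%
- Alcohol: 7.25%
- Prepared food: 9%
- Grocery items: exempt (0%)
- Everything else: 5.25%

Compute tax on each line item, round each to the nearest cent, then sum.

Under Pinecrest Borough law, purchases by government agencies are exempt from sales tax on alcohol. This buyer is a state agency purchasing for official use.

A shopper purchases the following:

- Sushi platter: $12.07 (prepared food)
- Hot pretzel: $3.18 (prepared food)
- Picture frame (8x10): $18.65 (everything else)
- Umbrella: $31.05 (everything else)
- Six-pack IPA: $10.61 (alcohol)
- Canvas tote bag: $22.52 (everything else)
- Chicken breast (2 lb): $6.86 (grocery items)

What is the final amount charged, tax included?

Sushi platter $12.07: prepared food → 9% → $1.09
Hot pretzel $3.18: prepared food → 9% → $0.29
Picture frame (8x10) $18.65: everything else → 5.25% → $0.98
Umbrella $31.05: everything else → 5.25% → $1.63
Six-pack IPA $10.61: alcohol, buyer-exempt → 0% → $0.00
Canvas tote bag $22.52: everything else → 5.25% → $1.18
Chicken breast (2 lb) $6.86: grocery items → 0% → $0.00
Subtotal = $104.94; tax = $5.17; total due = $110.11

$110.11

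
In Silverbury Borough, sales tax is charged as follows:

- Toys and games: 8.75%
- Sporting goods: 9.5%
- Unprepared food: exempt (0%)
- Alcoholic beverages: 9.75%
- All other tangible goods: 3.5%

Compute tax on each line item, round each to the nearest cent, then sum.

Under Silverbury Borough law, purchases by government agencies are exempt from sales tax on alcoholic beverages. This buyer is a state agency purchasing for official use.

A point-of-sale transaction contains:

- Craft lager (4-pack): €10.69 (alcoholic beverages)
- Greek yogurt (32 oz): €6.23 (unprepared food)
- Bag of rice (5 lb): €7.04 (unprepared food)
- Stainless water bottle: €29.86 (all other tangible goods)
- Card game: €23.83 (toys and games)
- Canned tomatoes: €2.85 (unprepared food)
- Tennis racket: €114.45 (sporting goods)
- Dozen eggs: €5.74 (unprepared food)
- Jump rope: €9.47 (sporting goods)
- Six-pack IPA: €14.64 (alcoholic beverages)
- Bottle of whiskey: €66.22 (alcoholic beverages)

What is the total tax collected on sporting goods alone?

Tennis racket €114.45: sporting goods → 9.5% → €10.87
Jump rope €9.47: sporting goods → 9.5% → €0.90
Tax on sporting goods = €10.87 + €0.90 = €11.77

€11.77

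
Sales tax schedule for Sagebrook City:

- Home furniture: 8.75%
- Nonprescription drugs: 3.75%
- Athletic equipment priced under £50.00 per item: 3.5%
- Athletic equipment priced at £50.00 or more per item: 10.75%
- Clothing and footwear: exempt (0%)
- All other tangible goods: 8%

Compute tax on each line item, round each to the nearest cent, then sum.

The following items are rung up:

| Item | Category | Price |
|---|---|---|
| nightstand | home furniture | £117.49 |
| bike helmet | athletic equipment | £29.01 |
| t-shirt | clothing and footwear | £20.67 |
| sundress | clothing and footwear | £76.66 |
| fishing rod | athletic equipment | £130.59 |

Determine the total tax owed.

£25.34

Nightstand £117.49: home furniture → 8.75% → £10.28
Bike helmet £29.01: athletic equipment, under £50.00 → 3.5% → £1.02
T-shirt £20.67: clothing and footwear → 0% → £0.00
Sundress £76.66: clothing and footwear → 0% → £0.00
Fishing rod £130.59: athletic equipment, £50.00 or more → 10.75% → £14.04
Total tax = £10.28 + £1.02 + £14.04 = £25.34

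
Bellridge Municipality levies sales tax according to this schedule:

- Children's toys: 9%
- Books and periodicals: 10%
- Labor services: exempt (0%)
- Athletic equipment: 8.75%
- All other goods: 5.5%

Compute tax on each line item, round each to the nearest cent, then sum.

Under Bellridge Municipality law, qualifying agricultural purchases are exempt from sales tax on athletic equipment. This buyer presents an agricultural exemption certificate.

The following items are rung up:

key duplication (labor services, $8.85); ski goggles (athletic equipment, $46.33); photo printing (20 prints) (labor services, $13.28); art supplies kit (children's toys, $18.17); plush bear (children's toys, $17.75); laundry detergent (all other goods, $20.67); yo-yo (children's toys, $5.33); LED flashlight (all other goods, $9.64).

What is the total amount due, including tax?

$145.41

Key duplication $8.85: labor services → 0% → $0.00
Ski goggles $46.33: athletic equipment, buyer-exempt → 0% → $0.00
Photo printing (20 prints) $13.28: labor services → 0% → $0.00
Art supplies kit $18.17: children's toys → 9% → $1.64
Plush bear $17.75: children's toys → 9% → $1.60
Laundry detergent $20.67: all other goods → 5.5% → $1.14
Yo-yo $5.33: children's toys → 9% → $0.48
LED flashlight $9.64: all other goods → 5.5% → $0.53
Subtotal = $140.02; tax = $5.39; total due = $145.41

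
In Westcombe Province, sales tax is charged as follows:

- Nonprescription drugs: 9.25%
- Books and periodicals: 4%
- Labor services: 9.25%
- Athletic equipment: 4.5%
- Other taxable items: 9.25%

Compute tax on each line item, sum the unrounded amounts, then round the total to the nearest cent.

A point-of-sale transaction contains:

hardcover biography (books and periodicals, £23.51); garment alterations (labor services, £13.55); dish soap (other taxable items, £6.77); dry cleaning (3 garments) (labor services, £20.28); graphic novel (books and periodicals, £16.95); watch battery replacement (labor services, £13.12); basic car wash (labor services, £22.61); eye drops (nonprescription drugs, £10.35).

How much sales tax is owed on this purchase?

Hardcover biography £23.51: books and periodicals → 4% → £0.9404
Garment alterations £13.55: labor services → 9.25% → £1.253375
Dish soap £6.77: other taxable items → 9.25% → £0.626225
Dry cleaning (3 garments) £20.28: labor services → 9.25% → £1.8759
Graphic novel £16.95: books and periodicals → 4% → £0.678
Watch battery replacement £13.12: labor services → 9.25% → £1.2136
Basic car wash £22.61: labor services → 9.25% → £2.091425
Eye drops £10.35: nonprescription drugs → 9.25% → £0.957375
Unrounded tax sum = £9.6363 → £9.64

£9.64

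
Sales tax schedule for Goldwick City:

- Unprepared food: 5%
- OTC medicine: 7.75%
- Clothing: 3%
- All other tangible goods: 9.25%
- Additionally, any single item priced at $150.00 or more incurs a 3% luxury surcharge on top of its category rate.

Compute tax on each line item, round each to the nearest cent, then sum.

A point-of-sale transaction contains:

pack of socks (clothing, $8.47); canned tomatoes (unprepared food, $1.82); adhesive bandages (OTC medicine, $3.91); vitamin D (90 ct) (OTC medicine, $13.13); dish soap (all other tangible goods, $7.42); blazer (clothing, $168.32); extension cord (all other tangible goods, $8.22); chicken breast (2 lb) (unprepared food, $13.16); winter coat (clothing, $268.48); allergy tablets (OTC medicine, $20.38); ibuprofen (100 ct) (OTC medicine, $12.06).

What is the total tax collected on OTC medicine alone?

Adhesive bandages $3.91: OTC medicine → 7.75% → $0.30
Vitamin D (90 ct) $13.13: OTC medicine → 7.75% → $1.02
Allergy tablets $20.38: OTC medicine → 7.75% → $1.58
Ibuprofen (100 ct) $12.06: OTC medicine → 7.75% → $0.93
Tax on OTC medicine = $0.30 + $1.02 + $1.58 + $0.93 = $3.83

$3.83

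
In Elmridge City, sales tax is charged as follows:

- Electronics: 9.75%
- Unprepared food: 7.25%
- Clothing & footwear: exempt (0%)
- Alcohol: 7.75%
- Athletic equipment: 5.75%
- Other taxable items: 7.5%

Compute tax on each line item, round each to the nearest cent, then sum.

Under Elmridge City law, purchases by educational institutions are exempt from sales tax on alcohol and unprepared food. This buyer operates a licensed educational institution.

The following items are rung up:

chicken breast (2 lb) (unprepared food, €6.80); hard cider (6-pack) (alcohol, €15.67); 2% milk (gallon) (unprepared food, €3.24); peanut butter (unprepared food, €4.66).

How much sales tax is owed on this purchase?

Chicken breast (2 lb) €6.80: unprepared food, buyer-exempt → 0% → €0.00
Hard cider (6-pack) €15.67: alcohol, buyer-exempt → 0% → €0.00
2% milk (gallon) €3.24: unprepared food, buyer-exempt → 0% → €0.00
Peanut butter €4.66: unprepared food, buyer-exempt → 0% → €0.00
Total tax = €0.00

€0.00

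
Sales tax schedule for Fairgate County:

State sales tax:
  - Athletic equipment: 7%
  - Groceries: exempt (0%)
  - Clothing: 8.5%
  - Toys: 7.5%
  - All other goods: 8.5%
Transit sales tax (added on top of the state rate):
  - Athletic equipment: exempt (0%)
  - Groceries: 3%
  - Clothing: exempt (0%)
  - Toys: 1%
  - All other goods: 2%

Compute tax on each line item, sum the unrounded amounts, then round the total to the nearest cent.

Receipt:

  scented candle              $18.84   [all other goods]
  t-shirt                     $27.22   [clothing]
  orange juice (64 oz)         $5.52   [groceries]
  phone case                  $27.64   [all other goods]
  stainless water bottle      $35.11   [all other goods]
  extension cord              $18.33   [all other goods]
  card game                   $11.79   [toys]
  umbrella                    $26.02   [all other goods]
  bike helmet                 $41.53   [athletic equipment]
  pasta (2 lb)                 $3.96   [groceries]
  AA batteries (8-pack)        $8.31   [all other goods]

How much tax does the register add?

$20.60

Scented candle $18.84: all other goods → 8.5% + 2% transit = 10.5% → $1.9782
T-shirt $27.22: clothing → 8.5% + 0% transit = 8.5% → $2.3137
Orange juice (64 oz) $5.52: groceries → 0% + 3% transit = 3% → $0.1656
Phone case $27.64: all other goods → 8.5% + 2% transit = 10.5% → $2.9022
Stainless water bottle $35.11: all other goods → 8.5% + 2% transit = 10.5% → $3.68655
Extension cord $18.33: all other goods → 8.5% + 2% transit = 10.5% → $1.92465
Card game $11.79: toys → 7.5% + 1% transit = 8.5% → $1.00215
Umbrella $26.02: all other goods → 8.5% + 2% transit = 10.5% → $2.7321
Bike helmet $41.53: athletic equipment → 7% + 0% transit = 7% → $2.9071
Pasta (2 lb) $3.96: groceries → 0% + 3% transit = 3% → $0.1188
AA batteries (8-pack) $8.31: all other goods → 8.5% + 2% transit = 10.5% → $0.87255
Unrounded tax sum = $20.6036 → $20.60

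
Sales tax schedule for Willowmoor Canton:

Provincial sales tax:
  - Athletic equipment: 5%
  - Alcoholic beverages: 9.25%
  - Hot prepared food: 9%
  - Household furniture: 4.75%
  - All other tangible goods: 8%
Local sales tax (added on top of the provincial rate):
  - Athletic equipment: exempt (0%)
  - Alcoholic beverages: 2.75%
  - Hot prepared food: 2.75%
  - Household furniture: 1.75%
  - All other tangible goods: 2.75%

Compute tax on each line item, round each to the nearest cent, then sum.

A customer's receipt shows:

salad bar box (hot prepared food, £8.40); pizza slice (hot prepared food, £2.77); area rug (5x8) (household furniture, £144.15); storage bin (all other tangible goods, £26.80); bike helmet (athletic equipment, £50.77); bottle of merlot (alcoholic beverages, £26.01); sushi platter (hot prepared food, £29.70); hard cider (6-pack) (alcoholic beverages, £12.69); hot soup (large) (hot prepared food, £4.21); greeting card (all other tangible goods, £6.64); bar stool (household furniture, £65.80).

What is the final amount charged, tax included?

Salad bar box £8.40: hot prepared food → 9% + 2.75% local = 11.75% → £0.99
Pizza slice £2.77: hot prepared food → 9% + 2.75% local = 11.75% → £0.33
Area rug (5x8) £144.15: household furniture → 4.75% + 1.75% local = 6.5% → £9.37
Storage bin £26.80: all other tangible goods → 8% + 2.75% local = 10.75% → £2.88
Bike helmet £50.77: athletic equipment → 5% + 0% local = 5% → £2.54
Bottle of merlot £26.01: alcoholic beverages → 9.25% + 2.75% local = 12% → £3.12
Sushi platter £29.70: hot prepared food → 9% + 2.75% local = 11.75% → £3.49
Hard cider (6-pack) £12.69: alcoholic beverages → 9.25% + 2.75% local = 12% → £1.52
Hot soup (large) £4.21: hot prepared food → 9% + 2.75% local = 11.75% → £0.49
Greeting card £6.64: all other tangible goods → 8% + 2.75% local = 10.75% → £0.71
Bar stool £65.80: household furniture → 4.75% + 1.75% local = 6.5% → £4.28
Subtotal = £377.94; tax = £29.72; total due = £407.66

£407.66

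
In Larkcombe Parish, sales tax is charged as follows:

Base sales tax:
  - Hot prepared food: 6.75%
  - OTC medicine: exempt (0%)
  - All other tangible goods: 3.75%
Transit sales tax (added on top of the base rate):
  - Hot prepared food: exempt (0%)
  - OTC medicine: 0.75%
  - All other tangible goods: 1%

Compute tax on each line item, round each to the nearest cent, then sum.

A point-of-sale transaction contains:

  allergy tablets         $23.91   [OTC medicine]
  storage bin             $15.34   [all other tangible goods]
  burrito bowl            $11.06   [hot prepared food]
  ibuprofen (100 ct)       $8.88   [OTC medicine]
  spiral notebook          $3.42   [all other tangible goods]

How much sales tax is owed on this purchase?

Allergy tablets $23.91: OTC medicine → 0% + 0.75% transit = 0.75% → $0.18
Storage bin $15.34: all other tangible goods → 3.75% + 1% transit = 4.75% → $0.73
Burrito bowl $11.06: hot prepared food → 6.75% + 0% transit = 6.75% → $0.75
Ibuprofen (100 ct) $8.88: OTC medicine → 0% + 0.75% transit = 0.75% → $0.07
Spiral notebook $3.42: all other tangible goods → 3.75% + 1% transit = 4.75% → $0.16
Total tax = $0.18 + $0.73 + $0.75 + $0.07 + $0.16 = $1.89

$1.89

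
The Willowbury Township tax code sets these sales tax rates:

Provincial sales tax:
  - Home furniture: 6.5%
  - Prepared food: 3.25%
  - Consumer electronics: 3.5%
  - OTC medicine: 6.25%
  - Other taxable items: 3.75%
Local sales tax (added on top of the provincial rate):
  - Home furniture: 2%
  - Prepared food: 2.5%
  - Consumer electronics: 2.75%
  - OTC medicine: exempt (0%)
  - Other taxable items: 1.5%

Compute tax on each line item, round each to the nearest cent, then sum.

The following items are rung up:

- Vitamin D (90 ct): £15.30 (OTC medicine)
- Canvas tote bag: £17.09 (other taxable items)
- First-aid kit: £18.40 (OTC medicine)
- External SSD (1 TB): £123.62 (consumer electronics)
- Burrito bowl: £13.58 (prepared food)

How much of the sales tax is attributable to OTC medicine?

Vitamin D (90 ct) £15.30: OTC medicine → 6.25% + 0% local = 6.25% → £0.96
First-aid kit £18.40: OTC medicine → 6.25% + 0% local = 6.25% → £1.15
Tax on OTC medicine = £0.96 + £1.15 = £2.11

£2.11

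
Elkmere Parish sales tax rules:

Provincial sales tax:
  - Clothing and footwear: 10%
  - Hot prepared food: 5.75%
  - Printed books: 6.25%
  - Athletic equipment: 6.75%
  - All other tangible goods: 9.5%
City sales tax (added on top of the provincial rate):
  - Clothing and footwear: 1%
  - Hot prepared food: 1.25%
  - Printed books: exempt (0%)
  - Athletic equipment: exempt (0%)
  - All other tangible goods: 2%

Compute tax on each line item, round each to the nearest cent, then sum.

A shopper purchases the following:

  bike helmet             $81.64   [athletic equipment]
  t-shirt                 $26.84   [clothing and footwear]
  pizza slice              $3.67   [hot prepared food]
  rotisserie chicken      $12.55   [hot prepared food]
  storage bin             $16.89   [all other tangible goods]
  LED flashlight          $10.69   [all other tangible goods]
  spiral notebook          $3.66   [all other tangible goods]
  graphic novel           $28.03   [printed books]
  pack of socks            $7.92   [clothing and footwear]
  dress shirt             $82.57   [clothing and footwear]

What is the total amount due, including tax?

Bike helmet $81.64: athletic equipment → 6.75% + 0% city = 6.75% → $5.51
T-shirt $26.84: clothing and footwear → 10% + 1% city = 11% → $2.95
Pizza slice $3.67: hot prepared food → 5.75% + 1.25% city = 7% → $0.26
Rotisserie chicken $12.55: hot prepared food → 5.75% + 1.25% city = 7% → $0.88
Storage bin $16.89: all other tangible goods → 9.5% + 2% city = 11.5% → $1.94
LED flashlight $10.69: all other tangible goods → 9.5% + 2% city = 11.5% → $1.23
Spiral notebook $3.66: all other tangible goods → 9.5% + 2% city = 11.5% → $0.42
Graphic novel $28.03: printed books → 6.25% + 0% city = 6.25% → $1.75
Pack of socks $7.92: clothing and footwear → 10% + 1% city = 11% → $0.87
Dress shirt $82.57: clothing and footwear → 10% + 1% city = 11% → $9.08
Subtotal = $274.46; tax = $24.89; total due = $299.35

$299.35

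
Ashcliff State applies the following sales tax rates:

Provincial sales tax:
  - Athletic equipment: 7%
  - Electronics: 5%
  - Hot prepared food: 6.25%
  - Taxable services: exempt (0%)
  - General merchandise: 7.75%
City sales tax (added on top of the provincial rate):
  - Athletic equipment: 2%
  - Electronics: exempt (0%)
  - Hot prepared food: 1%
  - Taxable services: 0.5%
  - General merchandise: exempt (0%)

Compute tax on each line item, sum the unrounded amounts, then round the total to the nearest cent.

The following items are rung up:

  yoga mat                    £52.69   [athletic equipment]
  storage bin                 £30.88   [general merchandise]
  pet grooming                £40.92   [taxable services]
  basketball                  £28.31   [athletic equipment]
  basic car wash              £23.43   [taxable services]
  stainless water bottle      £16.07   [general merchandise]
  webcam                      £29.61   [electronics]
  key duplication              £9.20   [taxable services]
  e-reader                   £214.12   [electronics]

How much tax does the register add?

£23.48

Yoga mat £52.69: athletic equipment → 7% + 2% city = 9% → £4.7421
Storage bin £30.88: general merchandise → 7.75% + 0% city = 7.75% → £2.3932
Pet grooming £40.92: taxable services → 0% + 0.5% city = 0.5% → £0.2046
Basketball £28.31: athletic equipment → 7% + 2% city = 9% → £2.5479
Basic car wash £23.43: taxable services → 0% + 0.5% city = 0.5% → £0.11715
Stainless water bottle £16.07: general merchandise → 7.75% + 0% city = 7.75% → £1.245425
Webcam £29.61: electronics → 5% + 0% city = 5% → £1.4805
Key duplication £9.20: taxable services → 0% + 0.5% city = 0.5% → £0.046
E-reader £214.12: electronics → 5% + 0% city = 5% → £10.706
Unrounded tax sum = £23.482875 → £23.48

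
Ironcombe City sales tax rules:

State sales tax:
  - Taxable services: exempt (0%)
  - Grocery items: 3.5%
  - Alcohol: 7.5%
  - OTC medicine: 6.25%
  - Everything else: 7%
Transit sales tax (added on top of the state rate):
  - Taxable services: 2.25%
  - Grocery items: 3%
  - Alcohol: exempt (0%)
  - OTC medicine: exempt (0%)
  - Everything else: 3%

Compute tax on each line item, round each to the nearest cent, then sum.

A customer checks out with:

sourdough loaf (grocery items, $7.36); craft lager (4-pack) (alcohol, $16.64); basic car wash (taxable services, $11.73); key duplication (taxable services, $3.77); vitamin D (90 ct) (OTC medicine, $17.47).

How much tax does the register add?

Sourdough loaf $7.36: grocery items → 3.5% + 3% transit = 6.5% → $0.48
Craft lager (4-pack) $16.64: alcohol → 7.5% + 0% transit = 7.5% → $1.25
Basic car wash $11.73: taxable services → 0% + 2.25% transit = 2.25% → $0.26
Key duplication $3.77: taxable services → 0% + 2.25% transit = 2.25% → $0.08
Vitamin D (90 ct) $17.47: OTC medicine → 6.25% + 0% transit = 6.25% → $1.09
Total tax = $0.48 + $1.25 + $0.26 + $0.08 + $1.09 = $3.16

$3.16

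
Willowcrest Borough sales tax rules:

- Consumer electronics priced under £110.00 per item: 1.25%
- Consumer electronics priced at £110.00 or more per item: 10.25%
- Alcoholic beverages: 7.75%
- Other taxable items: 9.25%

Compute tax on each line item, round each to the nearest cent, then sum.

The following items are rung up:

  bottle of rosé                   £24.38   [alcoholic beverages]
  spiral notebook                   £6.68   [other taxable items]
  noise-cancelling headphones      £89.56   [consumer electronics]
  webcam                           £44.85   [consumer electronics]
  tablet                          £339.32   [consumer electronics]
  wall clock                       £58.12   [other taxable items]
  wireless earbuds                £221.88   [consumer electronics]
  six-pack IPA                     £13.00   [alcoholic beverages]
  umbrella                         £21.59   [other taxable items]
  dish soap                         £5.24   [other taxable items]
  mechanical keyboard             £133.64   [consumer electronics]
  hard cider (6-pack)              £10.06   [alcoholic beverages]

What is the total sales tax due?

Bottle of rosé £24.38: alcoholic beverages → 7.75% → £1.89
Spiral notebook £6.68: other taxable items → 9.25% → £0.62
Noise-cancelling headphones £89.56: consumer electronics, under £110.00 → 1.25% → £1.12
Webcam £44.85: consumer electronics, under £110.00 → 1.25% → £0.56
Tablet £339.32: consumer electronics, £110.00 or more → 10.25% → £34.78
Wall clock £58.12: other taxable items → 9.25% → £5.38
Wireless earbuds £221.88: consumer electronics, £110.00 or more → 10.25% → £22.74
Six-pack IPA £13.00: alcoholic beverages → 7.75% → £1.01
Umbrella £21.59: other taxable items → 9.25% → £2.00
Dish soap £5.24: other taxable items → 9.25% → £0.48
Mechanical keyboard £133.64: consumer electronics, £110.00 or more → 10.25% → £13.70
Hard cider (6-pack) £10.06: alcoholic beverages → 7.75% → £0.78
Total tax = £1.89 + £0.62 + £1.12 + £0.56 + £34.78 + £5.38 + £22.74 + £1.01 + £2.00 + £0.48 + £13.70 + £0.78 = £85.06

£85.06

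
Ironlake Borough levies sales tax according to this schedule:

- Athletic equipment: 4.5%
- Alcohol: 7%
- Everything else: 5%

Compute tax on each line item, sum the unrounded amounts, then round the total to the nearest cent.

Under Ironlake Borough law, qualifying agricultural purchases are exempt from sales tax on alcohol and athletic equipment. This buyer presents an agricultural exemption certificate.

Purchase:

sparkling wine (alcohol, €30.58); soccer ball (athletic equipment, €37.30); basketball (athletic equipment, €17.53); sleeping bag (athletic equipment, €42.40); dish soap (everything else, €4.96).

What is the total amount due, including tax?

€133.02

Sparkling wine €30.58: alcohol, buyer-exempt → 0% → €0.00
Soccer ball €37.30: athletic equipment, buyer-exempt → 0% → €0.00
Basketball €17.53: athletic equipment, buyer-exempt → 0% → €0.00
Sleeping bag €42.40: athletic equipment, buyer-exempt → 0% → €0.00
Dish soap €4.96: everything else → 5% → €0.248
Subtotal = €132.77; unrounded tax = €0.248 → €0.25; total due = €133.02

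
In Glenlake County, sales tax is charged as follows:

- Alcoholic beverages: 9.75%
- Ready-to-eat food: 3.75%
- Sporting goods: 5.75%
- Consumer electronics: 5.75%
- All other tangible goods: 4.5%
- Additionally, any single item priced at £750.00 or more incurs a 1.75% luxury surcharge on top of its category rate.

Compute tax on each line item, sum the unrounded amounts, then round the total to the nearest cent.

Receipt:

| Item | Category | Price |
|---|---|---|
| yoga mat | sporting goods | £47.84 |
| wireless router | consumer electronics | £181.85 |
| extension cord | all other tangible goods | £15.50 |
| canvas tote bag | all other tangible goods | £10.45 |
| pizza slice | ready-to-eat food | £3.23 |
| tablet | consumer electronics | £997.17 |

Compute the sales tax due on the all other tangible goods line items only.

Extension cord £15.50: all other tangible goods → 4.5% → £0.6975
Canvas tote bag £10.45: all other tangible goods → 4.5% → £0.47025
Tax on all other tangible goods: unrounded sum = £1.16775 → £1.17

£1.17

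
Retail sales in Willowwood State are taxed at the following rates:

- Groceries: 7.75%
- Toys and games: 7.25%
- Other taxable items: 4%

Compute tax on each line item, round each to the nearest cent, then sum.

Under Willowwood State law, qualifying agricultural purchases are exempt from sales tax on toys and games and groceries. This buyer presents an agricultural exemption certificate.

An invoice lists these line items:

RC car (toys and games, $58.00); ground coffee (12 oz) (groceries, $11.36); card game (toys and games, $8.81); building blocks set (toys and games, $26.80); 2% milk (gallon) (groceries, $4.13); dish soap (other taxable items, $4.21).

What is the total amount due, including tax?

$113.48

RC car $58.00: toys and games, buyer-exempt → 0% → $0.00
Ground coffee (12 oz) $11.36: groceries, buyer-exempt → 0% → $0.00
Card game $8.81: toys and games, buyer-exempt → 0% → $0.00
Building blocks set $26.80: toys and games, buyer-exempt → 0% → $0.00
2% milk (gallon) $4.13: groceries, buyer-exempt → 0% → $0.00
Dish soap $4.21: other taxable items → 4% → $0.17
Subtotal = $113.31; tax = $0.17; total due = $113.48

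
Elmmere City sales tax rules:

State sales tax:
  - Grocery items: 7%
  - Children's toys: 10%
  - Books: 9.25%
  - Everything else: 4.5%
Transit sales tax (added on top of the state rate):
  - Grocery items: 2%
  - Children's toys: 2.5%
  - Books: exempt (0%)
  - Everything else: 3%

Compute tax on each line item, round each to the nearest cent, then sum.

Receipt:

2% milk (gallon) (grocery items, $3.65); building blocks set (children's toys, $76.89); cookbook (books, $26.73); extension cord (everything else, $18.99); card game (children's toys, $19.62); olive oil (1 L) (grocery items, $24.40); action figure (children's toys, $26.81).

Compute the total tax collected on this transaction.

$21.83

2% milk (gallon) $3.65: grocery items → 7% + 2% transit = 9% → $0.33
Building blocks set $76.89: children's toys → 10% + 2.5% transit = 12.5% → $9.61
Cookbook $26.73: books → 9.25% + 0% transit = 9.25% → $2.47
Extension cord $18.99: everything else → 4.5% + 3% transit = 7.5% → $1.42
Card game $19.62: children's toys → 10% + 2.5% transit = 12.5% → $2.45
Olive oil (1 L) $24.40: grocery items → 7% + 2% transit = 9% → $2.20
Action figure $26.81: children's toys → 10% + 2.5% transit = 12.5% → $3.35
Total tax = $0.33 + $9.61 + $2.47 + $1.42 + $2.45 + $2.20 + $3.35 = $21.83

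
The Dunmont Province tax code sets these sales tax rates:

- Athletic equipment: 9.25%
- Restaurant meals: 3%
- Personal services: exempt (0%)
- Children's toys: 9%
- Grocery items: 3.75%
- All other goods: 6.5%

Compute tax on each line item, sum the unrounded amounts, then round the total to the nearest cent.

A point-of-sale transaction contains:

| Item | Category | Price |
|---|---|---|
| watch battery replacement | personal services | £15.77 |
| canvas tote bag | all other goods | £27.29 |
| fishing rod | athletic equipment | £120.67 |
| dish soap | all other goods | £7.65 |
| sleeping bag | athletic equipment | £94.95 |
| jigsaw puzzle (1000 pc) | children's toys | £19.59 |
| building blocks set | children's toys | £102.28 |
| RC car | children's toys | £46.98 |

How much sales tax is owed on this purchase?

£37.41

Watch battery replacement £15.77: personal services → 0% → £0.00
Canvas tote bag £27.29: all other goods → 6.5% → £1.77385
Fishing rod £120.67: athletic equipment → 9.25% → £11.161975
Dish soap £7.65: all other goods → 6.5% → £0.49725
Sleeping bag £94.95: athletic equipment → 9.25% → £8.782875
Jigsaw puzzle (1000 pc) £19.59: children's toys → 9% → £1.7631
Building blocks set £102.28: children's toys → 9% → £9.2052
RC car £46.98: children's toys → 9% → £4.2282
Unrounded tax sum = £37.41245 → £37.41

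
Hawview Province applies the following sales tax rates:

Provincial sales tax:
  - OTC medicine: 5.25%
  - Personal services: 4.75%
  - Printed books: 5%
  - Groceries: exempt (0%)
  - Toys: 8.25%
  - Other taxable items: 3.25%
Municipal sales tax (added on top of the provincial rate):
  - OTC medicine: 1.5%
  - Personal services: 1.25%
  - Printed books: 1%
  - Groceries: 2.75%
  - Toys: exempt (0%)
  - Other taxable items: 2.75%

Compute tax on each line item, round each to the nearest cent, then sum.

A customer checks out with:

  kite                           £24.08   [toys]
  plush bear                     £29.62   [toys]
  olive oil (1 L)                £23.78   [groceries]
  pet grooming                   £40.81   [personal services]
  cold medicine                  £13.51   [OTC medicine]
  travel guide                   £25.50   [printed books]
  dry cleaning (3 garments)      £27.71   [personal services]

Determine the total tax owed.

Kite £24.08: toys → 8.25% + 0% municipal = 8.25% → £1.99
Plush bear £29.62: toys → 8.25% + 0% municipal = 8.25% → £2.44
Olive oil (1 L) £23.78: groceries → 0% + 2.75% municipal = 2.75% → £0.65
Pet grooming £40.81: personal services → 4.75% + 1.25% municipal = 6% → £2.45
Cold medicine £13.51: OTC medicine → 5.25% + 1.5% municipal = 6.75% → £0.91
Travel guide £25.50: printed books → 5% + 1% municipal = 6% → £1.53
Dry cleaning (3 garments) £27.71: personal services → 4.75% + 1.25% municipal = 6% → £1.66
Total tax = £1.99 + £2.44 + £0.65 + £2.45 + £0.91 + £1.53 + £1.66 = £11.63

£11.63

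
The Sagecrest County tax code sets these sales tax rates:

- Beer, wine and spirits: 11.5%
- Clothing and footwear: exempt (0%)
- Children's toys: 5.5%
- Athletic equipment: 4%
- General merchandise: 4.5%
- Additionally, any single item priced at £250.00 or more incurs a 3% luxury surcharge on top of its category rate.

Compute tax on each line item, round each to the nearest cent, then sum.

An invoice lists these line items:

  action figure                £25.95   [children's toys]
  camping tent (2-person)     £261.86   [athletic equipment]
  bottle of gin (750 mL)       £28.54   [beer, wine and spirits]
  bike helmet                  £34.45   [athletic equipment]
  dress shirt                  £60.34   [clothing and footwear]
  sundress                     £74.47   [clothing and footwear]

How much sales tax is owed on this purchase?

Action figure £25.95: children's toys → 5.5% → £1.43
Camping tent (2-person) £261.86: athletic equipment → 4% + 3% surcharge = 7% → £18.33
Bottle of gin (750 mL) £28.54: beer, wine and spirits → 11.5% → £3.28
Bike helmet £34.45: athletic equipment → 4% → £1.38
Dress shirt £60.34: clothing and footwear → 0% → £0.00
Sundress £74.47: clothing and footwear → 0% → £0.00
Total tax = £1.43 + £18.33 + £3.28 + £1.38 = £24.42

£24.42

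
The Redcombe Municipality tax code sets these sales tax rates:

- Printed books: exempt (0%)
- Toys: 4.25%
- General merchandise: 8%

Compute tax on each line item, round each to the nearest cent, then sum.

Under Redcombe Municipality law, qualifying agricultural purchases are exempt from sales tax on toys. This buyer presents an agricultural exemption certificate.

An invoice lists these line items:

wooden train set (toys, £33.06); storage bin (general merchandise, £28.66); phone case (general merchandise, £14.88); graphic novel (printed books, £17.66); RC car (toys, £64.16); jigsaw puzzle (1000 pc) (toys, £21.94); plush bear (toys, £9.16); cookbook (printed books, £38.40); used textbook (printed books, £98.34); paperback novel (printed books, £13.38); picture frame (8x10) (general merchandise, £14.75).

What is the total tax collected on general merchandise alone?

£4.66

Storage bin £28.66: general merchandise → 8% → £2.29
Phone case £14.88: general merchandise → 8% → £1.19
Picture frame (8x10) £14.75: general merchandise → 8% → £1.18
Tax on general merchandise = £2.29 + £1.19 + £1.18 = £4.66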